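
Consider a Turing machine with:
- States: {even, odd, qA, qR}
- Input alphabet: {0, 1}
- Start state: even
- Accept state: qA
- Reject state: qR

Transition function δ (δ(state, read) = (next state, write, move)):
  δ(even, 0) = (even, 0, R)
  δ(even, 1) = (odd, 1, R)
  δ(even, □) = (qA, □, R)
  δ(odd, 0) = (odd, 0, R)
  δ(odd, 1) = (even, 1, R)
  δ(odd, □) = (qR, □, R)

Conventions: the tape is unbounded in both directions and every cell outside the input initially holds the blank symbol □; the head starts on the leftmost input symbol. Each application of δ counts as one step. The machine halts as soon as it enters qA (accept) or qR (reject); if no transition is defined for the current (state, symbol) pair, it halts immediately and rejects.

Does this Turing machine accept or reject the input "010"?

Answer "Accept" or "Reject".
Step 0: [even]010 (head at position 0)
Step 1: δ(even, 0) = (even, 0, R)  ⊢  0[even]10 (head at position 1)
Step 2: δ(even, 1) = (odd, 1, R)  ⊢  01[odd]0 (head at position 2)
Step 3: δ(odd, 0) = (odd, 0, R)  ⊢  010[odd]□ (head at position 3)
Step 4: δ(odd, □) = (qR, □, R)  ⊢  010□[qR]□ (head at position 4)
The machine is in qR, so it halts and rejects.

Final answer: Reject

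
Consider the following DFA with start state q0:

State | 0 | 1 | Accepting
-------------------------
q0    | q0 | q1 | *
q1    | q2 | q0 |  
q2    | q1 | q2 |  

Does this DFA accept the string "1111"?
Start in q0.
Read '1': q0 → q1
Read '1': q1 → q0
Read '1': q0 → q1
Read '1': q1 → q0
Final state q0 is accepting, so the string is accepted.

Final answer: Yes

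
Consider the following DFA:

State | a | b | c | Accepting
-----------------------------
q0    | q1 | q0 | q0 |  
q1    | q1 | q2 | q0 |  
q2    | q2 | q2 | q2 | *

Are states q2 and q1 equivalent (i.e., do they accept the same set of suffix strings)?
Try the suffix ε (the empty string).
From q2: q2 — accepting.
From q1: q1 — not accepting.
The two states disagree on this suffix, so they are not equivalent.

Final answer: No. Distinguishing string: ε (the empty string) - accepted from q2 but not from q1.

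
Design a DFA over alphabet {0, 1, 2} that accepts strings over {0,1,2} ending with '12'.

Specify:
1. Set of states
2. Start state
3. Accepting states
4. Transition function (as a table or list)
One valid DFA (any DFA recognizing the same language is acceptable):
States: {q0, q1, q2}
Start: q0
Accepting: {q2}
Transitions (accepting states marked with *):
State | 0 | 1 | 2 | Accepting
-----------------------------
q0    | q0 | q1 | q0 |  
q1    | q0 | q1 | q2 |  
q2    | q0 | q1 | q0 | *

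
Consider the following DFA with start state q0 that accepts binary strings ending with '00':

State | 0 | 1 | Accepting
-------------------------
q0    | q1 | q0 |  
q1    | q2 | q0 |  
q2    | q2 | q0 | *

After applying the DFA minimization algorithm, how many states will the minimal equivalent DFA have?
All 3 states are reachable from q0, so none can be removed as unreachable.
Table-filling: first mark every (accepting, non-accepting) pair as distinguishable (accepting: {q2}; non-accepting: {q0, q1}).
Round 1: (q0, q1) on '0' go to q1 and q2, already distinguishable → mark.
Every pair of states is distinguishable, so the DFA is already minimal.
Equivalence classes: {q0}, {q1}, {q2} → 3 states.

Final answer: 3 states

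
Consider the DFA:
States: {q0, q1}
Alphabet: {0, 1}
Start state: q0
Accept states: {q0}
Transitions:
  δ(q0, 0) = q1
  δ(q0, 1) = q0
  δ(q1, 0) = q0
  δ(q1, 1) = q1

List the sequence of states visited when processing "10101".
Starting at q0
Read '1': q0 -> q0
Read '0': q0 -> q1
Read '1': q1 -> q1
Read '0': q1 -> q0
Read '1': q0 -> q0

Final answer: q0 -> q0 -> q1 -> q1 -> q0 -> q0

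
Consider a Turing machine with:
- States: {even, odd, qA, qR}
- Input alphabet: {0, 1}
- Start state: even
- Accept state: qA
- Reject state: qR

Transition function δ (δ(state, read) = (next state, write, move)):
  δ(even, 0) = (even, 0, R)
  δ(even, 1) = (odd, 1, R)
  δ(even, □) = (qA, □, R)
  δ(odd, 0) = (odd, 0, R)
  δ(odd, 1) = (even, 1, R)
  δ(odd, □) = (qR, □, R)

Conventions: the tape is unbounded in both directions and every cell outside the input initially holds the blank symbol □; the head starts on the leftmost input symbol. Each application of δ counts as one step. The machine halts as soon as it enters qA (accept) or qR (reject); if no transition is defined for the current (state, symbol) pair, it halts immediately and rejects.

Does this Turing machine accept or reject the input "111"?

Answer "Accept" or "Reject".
Step 0: [even]111 (head at position 0)
Step 1: δ(even, 1) = (odd, 1, R)  ⊢  1[odd]11 (head at position 1)
Step 2: δ(odd, 1) = (even, 1, R)  ⊢  11[even]1 (head at position 2)
Step 3: δ(even, 1) = (odd, 1, R)  ⊢  111[odd]□ (head at position 3)
Step 4: δ(odd, □) = (qR, □, R)  ⊢  111□[qR]□ (head at position 4)
The machine is in qR, so it halts and rejects.

Final answer: Reject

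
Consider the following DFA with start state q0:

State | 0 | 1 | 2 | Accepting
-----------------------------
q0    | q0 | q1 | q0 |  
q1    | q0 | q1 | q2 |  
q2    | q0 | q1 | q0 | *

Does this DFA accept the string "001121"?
Start in q0.
Read '0': q0 → q0
Read '0': q0 → q0
Read '1': q0 → q1
Read '1': q1 → q1
Read '2': q1 → q2
Read '1': q2 → q1
Final state q1 is not accepting, so the string is rejected.

Final answer: No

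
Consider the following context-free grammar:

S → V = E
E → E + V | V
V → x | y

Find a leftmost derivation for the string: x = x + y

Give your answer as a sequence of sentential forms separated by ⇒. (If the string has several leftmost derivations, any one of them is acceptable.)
Start with S.
Step 1: the leftmost non-terminal is S; apply S → V = E:  V = E
Step 2: the leftmost non-terminal is V; apply V → x:  x = E
Step 3: the leftmost non-terminal is E; apply E → E + V:  x = E + V
Step 4: the leftmost non-terminal is E; apply E → V:  x = V + V
Step 5: the leftmost non-terminal is V; apply V → x:  x = x + V
Step 6: the leftmost non-terminal is V; apply V → y:  x = x + y

Final answer: S ⇒ V = E ⇒ x = E ⇒ x = E + V ⇒ x = V + V ⇒ x = x + V ⇒ x = x + y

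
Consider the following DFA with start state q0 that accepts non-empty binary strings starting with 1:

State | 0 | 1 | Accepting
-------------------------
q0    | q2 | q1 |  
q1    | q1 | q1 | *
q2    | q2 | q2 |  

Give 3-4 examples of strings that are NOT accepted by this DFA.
Any strings that end in a non-accepting state work; for example:
"0": q0 → q2; q2 is not accepting → rejected
"011": q0 → q2 → q2 → q2; q2 is not accepting → rejected
"0100": q0 → q2 → q2 → q2 → q2; q2 is not accepting → rejected
"0110": q0 → q2 → q2 → q2 → q2; q2 is not accepting → rejected

Final answer: "0", "011", "0100", "0110"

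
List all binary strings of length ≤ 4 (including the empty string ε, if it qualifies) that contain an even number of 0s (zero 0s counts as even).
Checking every binary string of length 0 to 4:
  Length 0: accepted: ε | rejected: (none)
  Length 1: accepted: 1 | rejected: 0
  Length 2: accepted: 00, 11 | rejected: 01, 10
  Length 3: accepted: 001, 010, 100, 111 | rejected: 000, 011, 101, 110
  Length 4: accepted: 0000, 0011, 0101, 0110, 1001, 1010, 1100, 1111 | rejected: 0001, 0010, 0100, 0111, 1000, 1011, 1101, 1110
Total: 16 string(s).

Final answer: ε, 1, 00, 11, 001, 010, 100, 111, 0000, 0011, 0101, 0110, 1001, 1010, 1100, 1111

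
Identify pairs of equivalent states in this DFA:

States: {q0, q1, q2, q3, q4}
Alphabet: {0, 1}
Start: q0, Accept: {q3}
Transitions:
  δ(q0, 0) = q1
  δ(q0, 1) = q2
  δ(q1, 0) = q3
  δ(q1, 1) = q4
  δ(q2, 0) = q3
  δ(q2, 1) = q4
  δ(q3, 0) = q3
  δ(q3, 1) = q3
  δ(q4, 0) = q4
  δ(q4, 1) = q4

Using the table-filling algorithm:
Round 0 – mark pairs where exactly one state is accepting: (q0,q3), (q1,q3), (q2,q3), (q3,q4)
Round 1 – newly marked: (q0,q1) [on 0: q1 vs q3, already marked]; (q0,q2) [on 0: q1 vs q3, already marked]; (q1,q4) [on 0: q3 vs q4, already marked]; (q2,q4) [on 0: q3 vs q4, already marked]
Round 2 – newly marked: (q0,q4) [on 0: q1 vs q4, already marked]
No further pairs can be marked.
(q1, q2) unmarked: δ(q1,0)=q3, δ(q2,0)=q3; δ(q1,1)=q4, δ(q2,1)=q4 → equivalent
Equivalent pairs: (q1, q2)

Final answer: Equivalent pairs: (q1, q2)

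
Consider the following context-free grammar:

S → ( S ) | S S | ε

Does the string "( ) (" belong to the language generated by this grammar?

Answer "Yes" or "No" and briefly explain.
Each production adds parentheses only in matched pairs (S → ( S )) or none at all, so every derived string has equally many '(' and ')'. The string ( ) ( has two '(' and one ')', so it cannot be derived.

Final answer: No - no valid derivation exists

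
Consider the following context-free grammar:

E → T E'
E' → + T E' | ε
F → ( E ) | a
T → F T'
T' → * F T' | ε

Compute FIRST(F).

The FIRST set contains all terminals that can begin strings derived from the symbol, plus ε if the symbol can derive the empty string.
FIRST(F): F → ( E ) contributes '(' and F → a contributes 'a', so FIRST(F) = {(, a}. F is not nullable.

Final answer: {(, a}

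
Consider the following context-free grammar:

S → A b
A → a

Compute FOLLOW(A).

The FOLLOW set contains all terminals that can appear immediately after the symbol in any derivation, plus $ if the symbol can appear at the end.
A occurs only in S → A b, where it is immediately followed by the terminal b. So FOLLOW(A) = {b}.

Final answer: {b}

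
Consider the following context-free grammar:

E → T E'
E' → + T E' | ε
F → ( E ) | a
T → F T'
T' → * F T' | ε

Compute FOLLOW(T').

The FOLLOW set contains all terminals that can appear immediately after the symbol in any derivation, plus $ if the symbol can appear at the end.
Useful FIRST sets: FIRST(E') = {+, ε}, FIRST(T') = {*, ε} (both E' and T' are nullable).
FOLLOW(E): E is the start symbol → $; E appears in F → ( E ) followed by ')' → FOLLOW(E) = {), $}.
FOLLOW(E'): E' appears at the right end of E → T E' and of E' → + T E', so FOLLOW(E') ⊇ FOLLOW(E) (the second occurrence adds nothing new). FOLLOW(E') = {), $}.
FOLLOW(T): in E → T E' and E' → + T E', T is followed by E': add FIRST(E') minus ε = {+}; since E' is nullable, also add FOLLOW(E) and FOLLOW(E') = {), $}. FOLLOW(T) = {+, ), $}.
FOLLOW(T'): T' appears at the right end of T → F T' and of T' → * F T', so FOLLOW(T') = FOLLOW(T) = {+, ), $}.

Final answer: {$, ), +}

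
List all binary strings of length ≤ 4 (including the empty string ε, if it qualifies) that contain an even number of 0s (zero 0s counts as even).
Checking every binary string of length 0 to 4:
  Length 0: accepted: ε | rejected: (none)
  Length 1: accepted: 1 | rejected: 0
  Length 2: accepted: 00, 11 | rejected: 01, 10
  Length 3: accepted: 001, 010, 100, 111 | rejected: 000, 011, 101, 110
  Length 4: accepted: 0000, 0011, 0101, 0110, 1001, 1010, 1100, 1111 | rejected: 0001, 0010, 0100, 0111, 1000, 1011, 1101, 1110
Total: 16 string(s).

Final answer: ε, 1, 00, 11, 001, 010, 100, 111, 0000, 0011, 0101, 0110, 1001, 1010, 1100, 1111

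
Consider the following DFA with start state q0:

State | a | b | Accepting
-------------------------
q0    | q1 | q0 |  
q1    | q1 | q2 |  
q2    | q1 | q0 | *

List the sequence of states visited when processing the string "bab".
q0 → q0 → q1 → q2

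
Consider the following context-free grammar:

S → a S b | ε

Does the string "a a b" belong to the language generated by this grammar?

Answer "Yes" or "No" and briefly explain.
Every derivation applies S → a S b some number n of times and then S → ε, producing a^n b^n with equally many a's and b's. The string a a b has two a's but only one b, so it cannot be derived.

Final answer: No - no valid derivation exists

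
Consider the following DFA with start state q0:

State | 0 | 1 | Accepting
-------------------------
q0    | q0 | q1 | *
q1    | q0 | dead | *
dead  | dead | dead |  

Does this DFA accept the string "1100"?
Start in q0.
Read '1': q0 → q1
Read '1': q1 → dead
Read '0': dead → dead
Read '0': dead → dead
Final state dead is not accepting, so the string is rejected.

Final answer: No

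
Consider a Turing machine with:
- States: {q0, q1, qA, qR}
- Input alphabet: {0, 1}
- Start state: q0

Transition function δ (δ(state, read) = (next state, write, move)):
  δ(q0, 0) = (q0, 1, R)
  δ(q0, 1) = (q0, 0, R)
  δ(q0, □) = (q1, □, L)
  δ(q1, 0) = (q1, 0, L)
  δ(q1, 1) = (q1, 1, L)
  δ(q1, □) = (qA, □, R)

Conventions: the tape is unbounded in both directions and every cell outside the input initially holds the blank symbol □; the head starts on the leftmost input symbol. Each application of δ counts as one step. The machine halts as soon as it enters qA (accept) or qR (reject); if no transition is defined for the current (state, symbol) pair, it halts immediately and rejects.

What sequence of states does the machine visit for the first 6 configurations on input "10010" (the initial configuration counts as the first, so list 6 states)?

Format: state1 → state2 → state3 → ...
Step 0: [q0]10010 (head at position 0)
Step 1: δ(q0, 1) = (q0, 0, R)  ⊢  0[q0]0010 (head at position 1)
Step 2: δ(q0, 0) = (q0, 1, R)  ⊢  01[q0]010 (head at position 2)
Step 3: δ(q0, 0) = (q0, 1, R)  ⊢  011[q0]10 (head at position 3)
Step 4: δ(q0, 1) = (q0, 0, R)  ⊢  0110[q0]0 (head at position 4)
Step 5: δ(q0, 0) = (q0, 1, R)  ⊢  01101[q0]□ (head at position 5)
Reading off the states of these 6 configurations: q0 → q0 → q0 → q0 → q0 → q0

Final answer: q0 → q0 → q0 → q0 → q0 → q0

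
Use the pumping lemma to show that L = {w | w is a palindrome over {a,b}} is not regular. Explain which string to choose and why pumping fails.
Language: L = {w | w is a palindrome over {a,b}} (strings that read the same forwards and backwards)
Step 1: Assume for contradiction that L is regular, with pumping length p.
Step 2: Choose s = a^p b a^p. Then s ∈ L (it reads the same forwards and backwards) and |s| ≥ p.
Step 3: Consider any decomposition s = xyz with |xy| ≤ p and |y| > 0. Since |xy| ≤ p and the first p symbols of s are all a's, y = a^k for some k with 1 ≤ k ≤ p.
Step 4: Pumping up (i = 2): xy²z = a^(p+k) b a^p. Its reverse is a^p b a^(p+k) ≠ a^(p+k) b a^p (the single b is no longer in the middle), so xy²z is not a palindrome and xy²z ∉ L.
This contradicts the pumping lemma, so L is not regular.

Final answer: Choose s = a^p b a^p. Since |xy| ≤ p, y = a^k with k ≥ 1. Then xy²z = a^(p+k) b a^p is not a palindrome, so ∉ L.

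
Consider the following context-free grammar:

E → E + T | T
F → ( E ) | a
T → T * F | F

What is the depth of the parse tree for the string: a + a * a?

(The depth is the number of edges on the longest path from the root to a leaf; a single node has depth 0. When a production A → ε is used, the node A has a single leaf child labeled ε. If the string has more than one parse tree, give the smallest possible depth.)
The grammar is unambiguous; the parse tree of a + a * a is:
E → E + T at the root (depth 0).
  Left E (depth 1) → T (2) → F (3) → a (4).
  Right T (depth 1) → T * F; that T (2) → F (3) → a (4); F (2) → a (3).
The longest root-to-leaf paths have 4 edges.
Depth = 4.

Final answer: 4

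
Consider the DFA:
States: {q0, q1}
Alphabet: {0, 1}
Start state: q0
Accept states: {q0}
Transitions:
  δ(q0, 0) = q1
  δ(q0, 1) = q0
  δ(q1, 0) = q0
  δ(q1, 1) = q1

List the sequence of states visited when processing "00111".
Starting at q0
Read '0': q0 -> q1
Read '0': q1 -> q0
Read '1': q0 -> q0
Read '1': q0 -> q0
Read '1': q0 -> q0

Final answer: q0 -> q1 -> q0 -> q0 -> q0 -> q0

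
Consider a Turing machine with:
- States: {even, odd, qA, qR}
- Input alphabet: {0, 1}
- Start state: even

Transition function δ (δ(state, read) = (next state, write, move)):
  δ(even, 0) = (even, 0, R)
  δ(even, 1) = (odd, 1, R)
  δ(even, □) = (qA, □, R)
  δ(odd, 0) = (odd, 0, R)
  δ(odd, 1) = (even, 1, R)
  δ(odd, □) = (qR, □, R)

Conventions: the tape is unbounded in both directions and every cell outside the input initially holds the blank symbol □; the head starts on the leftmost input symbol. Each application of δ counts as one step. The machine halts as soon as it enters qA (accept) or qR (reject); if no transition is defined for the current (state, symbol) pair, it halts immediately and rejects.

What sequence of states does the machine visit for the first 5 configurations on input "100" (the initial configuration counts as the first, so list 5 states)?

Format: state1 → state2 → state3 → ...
Step 0: [even]100 (head at position 0)
Step 1: δ(even, 1) = (odd, 1, R)  ⊢  1[odd]00 (head at position 1)
Step 2: δ(odd, 0) = (odd, 0, R)  ⊢  10[odd]0 (head at position 2)
Step 3: δ(odd, 0) = (odd, 0, R)  ⊢  100[odd]□ (head at position 3)
Step 4: δ(odd, □) = (qR, □, R)  ⊢  100□[qR]□ (head at position 4)
Reading off the states of these 5 configurations: even → odd → odd → odd → qR

Final answer: even → odd → odd → odd → qR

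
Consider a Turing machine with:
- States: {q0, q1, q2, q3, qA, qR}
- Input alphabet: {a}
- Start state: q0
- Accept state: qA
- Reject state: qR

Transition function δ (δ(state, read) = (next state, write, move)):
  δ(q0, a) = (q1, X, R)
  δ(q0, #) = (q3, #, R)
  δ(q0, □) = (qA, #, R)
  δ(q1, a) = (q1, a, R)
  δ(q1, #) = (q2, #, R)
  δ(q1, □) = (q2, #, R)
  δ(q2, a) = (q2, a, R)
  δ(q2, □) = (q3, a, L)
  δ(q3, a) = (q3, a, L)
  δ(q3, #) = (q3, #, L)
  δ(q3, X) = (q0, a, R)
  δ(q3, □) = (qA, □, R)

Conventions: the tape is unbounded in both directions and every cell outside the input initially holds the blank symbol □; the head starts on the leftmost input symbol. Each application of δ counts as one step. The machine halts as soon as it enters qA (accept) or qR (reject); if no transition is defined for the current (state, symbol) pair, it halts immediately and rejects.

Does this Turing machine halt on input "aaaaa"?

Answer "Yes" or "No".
Trace (configuration after each step, as tape_left[state]tape_right with head position):
Step 0: [q0]aaaaa (head at position 0)
Step 1: X[q1]aaaa (head 1)
Step 2: Xa[q1]aaa (head 2)
Step 3: Xaa[q1]aa (head 3)
Step 4: Xaaa[q1]a (head 4)
Step 5: Xaaaa[q1]□ (head 5)
Step 6: Xaaaa#[q2]□ (head 6)
Step 7: Xaaaa[q3]#a (head 5)
Step 8: Xaaa[q3]a#a (head 4)
Step 9: Xaa[q3]aa#a (head 3)
Step 10: Xa[q3]aaa#a (head 2)
Step 11: X[q3]aaaa#a (head 1)
Step 12: [q3]Xaaaa#a (head 0)
Step 13: a[q0]aaaa#a (head 1)
Step 14: aX[q1]aaa#a (head 2)
Step 15: aXa[q1]aa#a (head 3)
Step 16: aXaa[q1]a#a (head 4)
Step 17: aXaaa[q1]#a (head 5)
Step 18: aXaaa#[q2]a (head 6)
Step 19: aXaaa#a[q2]□ (head 7)
Step 20: aXaaa#[q3]aa (head 6)
Step 21: aXaaa[q3]#aa (head 5)
Step 22: aXaa[q3]a#aa (head 4)
Step 23: aXa[q3]aa#aa (head 3)
Step 24: aX[q3]aaa#aa (head 2)
Step 25: a[q3]Xaaa#aa (head 1)
Step 26: aa[q0]aaa#aa (head 2)
Step 27: aaX[q1]aa#aa (head 3)
Step 28: aaXa[q1]a#aa (head 4)
Step 29: aaXaa[q1]#aa (head 5)
Step 30: aaXaa#[q2]aa (head 6)
Step 31: aaXaa#a[q2]a (head 7)
Step 32: aaXaa#aa[q2]□ (head 8)
Step 33: aaXaa#a[q3]aa (head 7)
Step 34: aaXaa#[q3]aaa (head 6)
Step 35: aaXaa[q3]#aaa (head 5)
Step 36: aaXa[q3]a#aaa (head 4)
Step 37: aaX[q3]aa#aaa (head 3)
Step 38: aa[q3]Xaa#aaa (head 2)
Step 39: aaa[q0]aa#aaa (head 3)
Step 40: aaaX[q1]a#aaa (head 4)
Step 41: aaaXa[q1]#aaa (head 5)
Step 42: aaaXa#[q2]aaa (head 6)
Step 43: aaaXa#a[q2]aa (head 7)
Step 44: aaaXa#aa[q2]a (head 8)
Step 45: aaaXa#aaa[q2]□ (head 9)
Step 46: aaaXa#aa[q3]aa (head 8)
Step 47: aaaXa#a[q3]aaa (head 7)
Step 48: aaaXa#[q3]aaaa (head 6)
Step 49: aaaXa[q3]#aaaa (head 5)
Step 50: aaaX[q3]a#aaaa (head 4)
Step 51: aaa[q3]Xa#aaaa (head 3)
Step 52: aaaa[q0]a#aaaa (head 4)
Step 53: aaaaX[q1]#aaaa (head 5)
Step 54: aaaaX#[q2]aaaa (head 6)
Step 55: aaaaX#a[q2]aaa (head 7)
Step 56: aaaaX#aa[q2]aa (head 8)
Step 57: aaaaX#aaa[q2]a (head 9)
Step 58: aaaaX#aaaa[q2]□ (head 10)
Step 59: aaaaX#aaa[q3]aa (head 9)
Step 60: aaaaX#aa[q3]aaa (head 8)
Step 61: aaaaX#a[q3]aaaa (head 7)
Step 62: aaaaX#[q3]aaaaa (head 6)
Step 63: aaaaX[q3]#aaaaa (head 5)
Step 64: aaaa[q3]X#aaaaa (head 4)
Step 65: aaaaa[q0]#aaaaa (head 5)
Step 66: aaaaa#[q3]aaaaa (head 6)
Step 67: aaaaa[q3]#aaaaa (head 5)
Step 68: aaaa[q3]a#aaaaa (head 4)
Step 69: aaa[q3]aa#aaaaa (head 3)
Step 70: aa[q3]aaa#aaaaa (head 2)
Step 71: a[q3]aaaa#aaaaa (head 1)
Step 72: [q3]aaaaa#aaaaa (head 0)
Step 73: [q3]□aaaaa#aaaaa (head -1)
Step 74: □[qA]aaaaa#aaaaa (head 0)
The machine is in qA, so it halts and accepts.
It halts after 74 steps.

Final answer: Yes - halts after 74 steps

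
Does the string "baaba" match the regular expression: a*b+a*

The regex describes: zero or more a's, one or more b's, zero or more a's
No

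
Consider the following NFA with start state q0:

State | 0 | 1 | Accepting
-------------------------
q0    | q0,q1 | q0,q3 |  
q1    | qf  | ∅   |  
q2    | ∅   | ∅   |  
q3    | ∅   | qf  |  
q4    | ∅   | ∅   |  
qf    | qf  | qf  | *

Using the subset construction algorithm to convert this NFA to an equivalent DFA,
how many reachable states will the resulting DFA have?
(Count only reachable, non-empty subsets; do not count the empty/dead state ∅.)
Start subset: {q0}
{q0}: on 0 → {q0, q1}, on 1 → {q0, q3}
{q0, q1}: on 0 → {q0, q1, qf}, on 1 → {q0, q3}
{q0, q3}: on 0 → {q0, q1}, on 1 → {q0, q3, qf}
{q0, q1, qf}: on 0 → {q0, q1, qf}, on 1 → {q0, q3, qf}
{q0, q3, qf}: on 0 → {q0, q1, qf}, on 1 → {q0, q3, qf}
Reachable non-empty subsets: {q0}, {q0, q1}, {q0, q3}, {q0, q1, qf}, {q0, q3, qf} — 5 in total.

Final answer: 5 states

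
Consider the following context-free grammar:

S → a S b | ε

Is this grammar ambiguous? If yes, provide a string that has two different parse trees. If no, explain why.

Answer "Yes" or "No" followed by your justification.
At every step exactly one production applies: if the remaining string to generate is non-empty it starts with a and ends with b, forcing S → a S b; if it is empty, S → ε is forced. Hence each string a^n b^n has exactly one derivation (S → a S b applied n times, then S → ε) and one parse tree.

Final answer: No - the grammar is unambiguous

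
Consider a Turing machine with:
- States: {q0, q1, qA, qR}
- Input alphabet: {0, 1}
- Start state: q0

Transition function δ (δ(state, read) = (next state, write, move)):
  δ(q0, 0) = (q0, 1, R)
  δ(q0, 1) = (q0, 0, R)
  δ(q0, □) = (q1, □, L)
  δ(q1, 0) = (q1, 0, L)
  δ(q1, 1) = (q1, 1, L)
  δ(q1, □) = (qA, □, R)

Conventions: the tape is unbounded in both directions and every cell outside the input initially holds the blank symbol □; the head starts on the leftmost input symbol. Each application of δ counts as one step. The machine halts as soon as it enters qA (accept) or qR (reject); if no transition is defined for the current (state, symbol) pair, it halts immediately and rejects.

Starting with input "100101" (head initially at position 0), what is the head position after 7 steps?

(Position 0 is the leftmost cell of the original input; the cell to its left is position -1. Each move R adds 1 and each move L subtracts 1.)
Step 0: [q0]100101 (head at position 0)
Step 1: δ(q0, 1) = (q0, 0, R)  ⊢  0[q0]00101 (head at position 1)
Step 2: δ(q0, 0) = (q0, 1, R)  ⊢  01[q0]0101 (head at position 2)
Step 3: δ(q0, 0) = (q0, 1, R)  ⊢  011[q0]101 (head at position 3)
Step 4: δ(q0, 1) = (q0, 0, R)  ⊢  0110[q0]01 (head at position 4)
Step 5: δ(q0, 0) = (q0, 1, R)  ⊢  01101[q0]1 (head at position 5)
Step 6: δ(q0, 1) = (q0, 0, R)  ⊢  011010[q0]□ (head at position 6)
Step 7: δ(q0, □) = (q1, □, L)  ⊢  01101[q1]0□ (head at position 5)
Head position after 7 steps: 5

Final answer: Position 5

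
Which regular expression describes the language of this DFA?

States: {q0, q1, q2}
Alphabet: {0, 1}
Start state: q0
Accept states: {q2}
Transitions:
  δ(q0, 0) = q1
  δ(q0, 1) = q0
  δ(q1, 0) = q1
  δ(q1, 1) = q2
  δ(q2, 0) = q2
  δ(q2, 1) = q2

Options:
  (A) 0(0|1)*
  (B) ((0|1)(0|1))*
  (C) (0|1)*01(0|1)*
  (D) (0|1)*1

Testing sample strings against the DFA:
  '110' -> rejected
  '11111' -> rejected
  '111' -> rejected
  '11' -> rejected
Checking each option for a counterexample:
  (A) 0(0|1)*: '0' is rejected by the DFA but matches the regex → eliminated
  (B) ((0|1)(0|1))*: ε is rejected by the DFA but matches the regex → eliminated
  (C) (0|1)*01(0|1)*: agrees with the DFA on all strings of length ≤ 4
  (D) (0|1)*1: '1' is rejected by the DFA but matches the regex → eliminated
Only (C) (0|1)*01(0|1)* is consistent with the DFA.

Final answer: (C) (0|1)*01(0|1)*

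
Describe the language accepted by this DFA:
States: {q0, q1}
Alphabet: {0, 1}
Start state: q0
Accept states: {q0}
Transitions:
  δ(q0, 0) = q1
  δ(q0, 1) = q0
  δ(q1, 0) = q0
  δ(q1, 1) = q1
Analyzing the DFA structure:
Start state: q0
Accept states: {q0}
Interpreting what each state remembers (checking against the transitions):
  q0: an even number of 0s has been read so far
  q1: an odd number of 0s has been read so far
  δ(q0, 0): in q0 (an even number of 0s has been read so far), after reading 0 we have: an odd number of 0s has been read so far → q1
  δ(q0, 1): in q0 (an even number of 0s has been read so far), after reading 1 we have: an even number of 0s has been read so far → q0
  δ(q1, 0): in q1 (an odd number of 0s has been read so far), after reading 0 we have: an even number of 0s has been read so far → q0
  δ(q1, 1): in q1 (an odd number of 0s has been read so far), after reading 1 we have: an odd number of 0s has been read so far → q1
A string is accepted iff it ends in {q0}, i.e. an even number of 0s has been read so far.
Language: All binary strings with an even number of 0s

Final answer: All binary strings with an even number of 0s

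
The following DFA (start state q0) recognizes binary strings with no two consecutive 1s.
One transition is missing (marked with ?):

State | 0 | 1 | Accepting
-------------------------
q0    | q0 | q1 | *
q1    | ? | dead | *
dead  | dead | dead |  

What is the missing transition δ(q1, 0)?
q0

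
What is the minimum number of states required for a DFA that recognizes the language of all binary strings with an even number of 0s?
Language: binary strings with an even number of 0s
Lower bound (Myhill–Nerode): the prefixes ε, 0 are pairwise distinguishable:
  ε vs 0: suffix ε distinguishes them (ε has zero 0s (accepted), 0 has one 0 (rejected))
So any DFA needs at least 2 states.
Upper bound: a DFA with 2 states exists (one state per class above).
Minimum states: 2

Final answer: 2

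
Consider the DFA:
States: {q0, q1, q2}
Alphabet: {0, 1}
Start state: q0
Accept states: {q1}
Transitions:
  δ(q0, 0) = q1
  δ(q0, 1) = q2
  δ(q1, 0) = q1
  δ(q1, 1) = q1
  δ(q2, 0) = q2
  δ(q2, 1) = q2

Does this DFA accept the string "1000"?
Processing string "1000":
  q0 --1--> q2
  q2 --0--> q2
  q2 --0--> q2
  q2 --0--> q2
Final state: q2
Accept states: {q1}
q2 is not an accept state, so the string is rejected.

Final answer: No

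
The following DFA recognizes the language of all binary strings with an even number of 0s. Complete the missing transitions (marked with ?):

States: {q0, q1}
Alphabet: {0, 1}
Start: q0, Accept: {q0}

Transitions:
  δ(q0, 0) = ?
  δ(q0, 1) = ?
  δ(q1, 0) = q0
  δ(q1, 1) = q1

What each state remembers (consistent with the given transitions and accept states):
  q0: an even number of 0s has been read so far
  q1: an odd number of 0s has been read so far
Filling in the missing entries:
  δ(q0, 0): in q0 (an even number of 0s has been read so far), after reading 0 we have: an odd number of 0s has been read so far → q1
  δ(q0, 1): in q0 (an even number of 0s has been read so far), after reading 1 we have: an even number of 0s has been read so far → q0

Final answer: δ(q0, 0) = q1; δ(q0, 1) = q0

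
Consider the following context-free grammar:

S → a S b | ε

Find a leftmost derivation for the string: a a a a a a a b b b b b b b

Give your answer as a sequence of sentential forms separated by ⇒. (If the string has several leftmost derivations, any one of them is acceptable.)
Start with S.
Step 1: the leftmost non-terminal is S; apply S → a S b:  a S b
Step 2: the leftmost non-terminal is S; apply S → a S b:  a a S b b
Step 3: the leftmost non-terminal is S; apply S → a S b:  a a a S b b b
Step 4: the leftmost non-terminal is S; apply S → a S b:  a a a a S b b b b
Step 5: the leftmost non-terminal is S; apply S → a S b:  a a a a a S b b b b b
Step 6: the leftmost non-terminal is S; apply S → a S b:  a a a a a a S b b b b b b
Step 7: the leftmost non-terminal is S; apply S → a S b:  a a a a a a a S b b b b b b b
Step 8: the leftmost non-terminal is S; apply S → ε:  a a a a a a a b b b b b b b

Final answer: S ⇒ a S b ⇒ a a S b b ⇒ a a a S b b b ⇒ a a a a S b b b b ⇒ a a a a a S b b b b b ⇒ a a a a a a S b b b b b b ⇒ a a a a a a a S b b b b b b b ⇒ a a a a a a a b b b b b b b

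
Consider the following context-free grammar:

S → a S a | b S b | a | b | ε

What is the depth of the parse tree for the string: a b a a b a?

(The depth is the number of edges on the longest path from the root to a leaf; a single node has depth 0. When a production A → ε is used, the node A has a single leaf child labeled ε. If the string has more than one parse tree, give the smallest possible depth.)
The string has even length 6, so its (unique) parse tree peels off matching outer symbols: S → a S a, S → b S b, S → a S a, and finally S → ε for the empty middle.
The S nodes are at depths 0..3; the ε leaf under the innermost S is at depth 4 (terminal leaves are at depths 1..3).
Depth = 4.

Final answer: 4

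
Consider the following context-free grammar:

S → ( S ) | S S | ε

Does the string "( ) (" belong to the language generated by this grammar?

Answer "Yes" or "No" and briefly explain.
Each production adds parentheses only in matched pairs (S → ( S )) or none at all, so every derived string has equally many '(' and ')'. The string ( ) ( has two '(' and one ')', so it cannot be derived.

Final answer: No - no valid derivation exists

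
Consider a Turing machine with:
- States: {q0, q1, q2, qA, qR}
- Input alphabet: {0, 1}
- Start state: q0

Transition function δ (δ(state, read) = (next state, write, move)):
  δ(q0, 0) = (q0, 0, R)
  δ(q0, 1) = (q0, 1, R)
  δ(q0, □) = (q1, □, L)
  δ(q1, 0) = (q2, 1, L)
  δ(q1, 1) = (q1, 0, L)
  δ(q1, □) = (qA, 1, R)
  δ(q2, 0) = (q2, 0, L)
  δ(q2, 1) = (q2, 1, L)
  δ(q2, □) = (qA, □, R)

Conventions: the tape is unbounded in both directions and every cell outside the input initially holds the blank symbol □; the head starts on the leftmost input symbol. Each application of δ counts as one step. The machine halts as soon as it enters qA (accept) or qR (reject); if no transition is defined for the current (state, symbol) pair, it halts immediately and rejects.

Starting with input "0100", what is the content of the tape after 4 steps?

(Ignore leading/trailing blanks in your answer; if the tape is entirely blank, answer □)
Step 0: [q0]0100 (head at position 0)
Step 1: δ(q0, 0) = (q0, 0, R)  ⊢  0[q0]100 (head at position 1)
Step 2: δ(q0, 1) = (q0, 1, R)  ⊢  01[q0]00 (head at position 2)
Step 3: δ(q0, 0) = (q0, 0, R)  ⊢  010[q0]0 (head at position 3)
Step 4: δ(q0, 0) = (q0, 0, R)  ⊢  0100[q0]□ (head at position 4)
Tape after 4 steps (ignoring surrounding blanks): 0100

Final answer: Tape: 0100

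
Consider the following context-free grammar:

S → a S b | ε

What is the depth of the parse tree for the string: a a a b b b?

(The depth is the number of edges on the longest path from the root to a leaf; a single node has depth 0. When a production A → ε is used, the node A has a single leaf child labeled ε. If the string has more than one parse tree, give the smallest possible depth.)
The only parse tree applies S → a S b 3 times (once per matching a…b pair) and then S → ε.
The S nodes sit at depths 0, 1, …, 3; the innermost S (depth 3) has the single child ε at depth 4.
The terminal leaves a, b are at depths 1..3, so the longest root-to-leaf path is S → S → … → S → ε with 4 edges.
Depth = 4.

Final answer: 4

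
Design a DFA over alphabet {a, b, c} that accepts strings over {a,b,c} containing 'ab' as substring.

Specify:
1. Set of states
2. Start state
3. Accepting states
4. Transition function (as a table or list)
One valid DFA (any DFA recognizing the same language is acceptable):
States: {q0, q1, q2}
Start: q0
Accepting: {q2}
Transitions (accepting states marked with *):
State | a | b | c | Accepting
-----------------------------
q0    | q1 | q0 | q0 |  
q1    | q1 | q2 | q0 |  
q2    | q2 | q2 | q2 | *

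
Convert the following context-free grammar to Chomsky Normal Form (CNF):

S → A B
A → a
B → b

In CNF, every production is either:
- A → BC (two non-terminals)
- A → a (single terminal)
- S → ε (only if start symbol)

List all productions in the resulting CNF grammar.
The grammar has no ε-productions or unit productions to eliminate.
S → A B is already in CNF (two non-terminals) – keep it.
A → a is already in CNF (single terminal) – keep it.
B → b is already in CNF (single terminal) – keep it.
Resulting CNF grammar (3 productions): A → a; B → b; S → A B

Final answer: A → a; B → b; S → A B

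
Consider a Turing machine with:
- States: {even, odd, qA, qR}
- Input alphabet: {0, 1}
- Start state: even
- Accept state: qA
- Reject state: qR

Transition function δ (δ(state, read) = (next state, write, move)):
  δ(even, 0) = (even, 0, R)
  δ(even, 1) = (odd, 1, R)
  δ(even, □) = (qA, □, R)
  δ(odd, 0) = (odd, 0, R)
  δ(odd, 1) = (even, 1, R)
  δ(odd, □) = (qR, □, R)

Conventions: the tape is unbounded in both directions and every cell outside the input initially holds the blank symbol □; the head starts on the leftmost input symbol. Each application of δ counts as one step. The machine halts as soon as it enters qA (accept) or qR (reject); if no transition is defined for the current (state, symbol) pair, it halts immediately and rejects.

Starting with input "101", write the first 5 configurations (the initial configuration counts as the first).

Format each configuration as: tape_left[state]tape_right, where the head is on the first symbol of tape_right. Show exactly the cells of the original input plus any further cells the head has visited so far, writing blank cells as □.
Step 0: [even]101 (head at position 0)
Step 1: δ(even, 1) = (odd, 1, R)  ⊢  1[odd]01 (head at position 1)
Step 2: δ(odd, 0) = (odd, 0, R)  ⊢  10[odd]1 (head at position 2)
Step 3: δ(odd, 1) = (even, 1, R)  ⊢  101[even]□ (head at position 3)
Step 4: δ(even, □) = (qA, □, R)  ⊢  101□[qA]□ (head at position 4)

Final answer: [even]101 ⊢ 1[odd]01 ⊢ 10[odd]1 ⊢ 101[even]□ ⊢ 101□[qA]□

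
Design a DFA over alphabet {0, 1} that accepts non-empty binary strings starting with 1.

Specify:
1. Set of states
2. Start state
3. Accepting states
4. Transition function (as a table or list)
One valid DFA (any DFA recognizing the same language is acceptable):
States: {q0, q1, q2}
Start: q0
Accepting: {q1}
Transitions (accepting states marked with *):
State | 0 | 1 | Accepting
-------------------------
q0    | q2 | q1 |  
q1    | q1 | q1 | *
q2    | q2 | q2 |  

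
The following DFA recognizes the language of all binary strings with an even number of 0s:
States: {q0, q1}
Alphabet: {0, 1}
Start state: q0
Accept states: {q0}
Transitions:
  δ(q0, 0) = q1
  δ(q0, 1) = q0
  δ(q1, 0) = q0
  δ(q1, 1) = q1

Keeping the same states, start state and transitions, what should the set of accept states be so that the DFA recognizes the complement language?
The DFA is complete (every state has a transition on every symbol), so the complement
is recognized by the same DFA with accepting and non-accepting states swapped.
Original accept states: {q0}
Complement accept states = All states - Original accept states
= {q0, q1} - {q0}
= {q1}
Complement language: strings with an ODD number of 0s

Final answer: {q1}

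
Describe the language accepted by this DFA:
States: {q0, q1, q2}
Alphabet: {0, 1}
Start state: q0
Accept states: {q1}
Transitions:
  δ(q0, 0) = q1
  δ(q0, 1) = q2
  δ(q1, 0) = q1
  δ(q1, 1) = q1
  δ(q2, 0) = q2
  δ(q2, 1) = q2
Analyzing the DFA structure:
Start state: q0
Accept states: {q1}
Interpreting what each state remembers (checking against the transitions):
  q0: nothing has been read yet
  q1: the first symbol was 0
  q2: the first symbol was 1 (trap state)
  δ(q0, 0): in q0 (nothing has been read yet), after reading 0 we have: the first symbol was 0 → q1
  δ(q0, 1): in q0 (nothing has been read yet), after reading 1 we have: the first symbol was 1 (trap state) → q2
  δ(q1, 0): in q1 (the first symbol was 0), after reading 0 we have: the first symbol was 0 → q1
  δ(q1, 1): in q1 (the first symbol was 0), after reading 1 we have: the first symbol was 0 → q1
  δ(q2, 0): in q2 (the first symbol was 1 (trap state)), after reading 0 we have: the first symbol was 1 (trap state) → q2
  δ(q2, 1): in q2 (the first symbol was 1 (trap state)), after reading 1 we have: the first symbol was 1 (trap state) → q2
A string is accepted iff it ends in {q1}, i.e. the first symbol was 0.
Language: All binary strings starting with 0

Final answer: All binary strings starting with 0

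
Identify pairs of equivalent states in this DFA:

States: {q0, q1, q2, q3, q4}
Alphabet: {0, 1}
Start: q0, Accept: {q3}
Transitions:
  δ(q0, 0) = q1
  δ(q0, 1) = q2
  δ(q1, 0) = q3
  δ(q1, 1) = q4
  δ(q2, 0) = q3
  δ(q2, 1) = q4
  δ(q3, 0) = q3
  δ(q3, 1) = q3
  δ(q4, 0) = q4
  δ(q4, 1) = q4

Using the table-filling algorithm:
Round 0 – mark pairs where exactly one state is accepting: (q0,q3), (q1,q3), (q2,q3), (q3,q4)
Round 1 – newly marked: (q0,q1) [on 0: q1 vs q3, already marked]; (q0,q2) [on 0: q1 vs q3, already marked]; (q1,q4) [on 0: q3 vs q4, already marked]; (q2,q4) [on 0: q3 vs q4, already marked]
Round 2 – newly marked: (q0,q4) [on 0: q1 vs q4, already marked]
No further pairs can be marked.
(q1, q2) unmarked: δ(q1,0)=q3, δ(q2,0)=q3; δ(q1,1)=q4, δ(q2,1)=q4 → equivalent
Equivalent pairs: (q1, q2)

Final answer: Equivalent pairs: (q1, q2)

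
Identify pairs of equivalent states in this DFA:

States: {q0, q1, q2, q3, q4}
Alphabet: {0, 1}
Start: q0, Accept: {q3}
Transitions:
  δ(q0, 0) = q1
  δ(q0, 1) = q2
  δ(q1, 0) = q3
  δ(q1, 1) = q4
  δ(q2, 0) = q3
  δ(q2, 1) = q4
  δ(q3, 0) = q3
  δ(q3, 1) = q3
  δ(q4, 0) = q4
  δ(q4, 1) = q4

Using the table-filling algorithm:
Round 0 – mark pairs where exactly one state is accepting: (q0,q3), (q1,q3), (q2,q3), (q3,q4)
Round 1 – newly marked: (q0,q1) [on 0: q1 vs q3, already marked]; (q0,q2) [on 0: q1 vs q3, already marked]; (q1,q4) [on 0: q3 vs q4, already marked]; (q2,q4) [on 0: q3 vs q4, already marked]
Round 2 – newly marked: (q0,q4) [on 0: q1 vs q4, already marked]
No further pairs can be marked.
(q1, q2) unmarked: δ(q1,0)=q3, δ(q2,0)=q3; δ(q1,1)=q4, δ(q2,1)=q4 → equivalent
Equivalent pairs: (q1, q2)

Final answer: Equivalent pairs: (q1, q2)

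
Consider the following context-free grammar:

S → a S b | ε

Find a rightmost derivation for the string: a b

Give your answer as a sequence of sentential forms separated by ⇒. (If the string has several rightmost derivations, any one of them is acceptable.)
Start with S.
Step 1: the rightmost non-terminal is S; apply S → a S b:  a S b
Step 2: the rightmost non-terminal is S; apply S → ε:  a b

Final answer: S ⇒ a S b ⇒ a b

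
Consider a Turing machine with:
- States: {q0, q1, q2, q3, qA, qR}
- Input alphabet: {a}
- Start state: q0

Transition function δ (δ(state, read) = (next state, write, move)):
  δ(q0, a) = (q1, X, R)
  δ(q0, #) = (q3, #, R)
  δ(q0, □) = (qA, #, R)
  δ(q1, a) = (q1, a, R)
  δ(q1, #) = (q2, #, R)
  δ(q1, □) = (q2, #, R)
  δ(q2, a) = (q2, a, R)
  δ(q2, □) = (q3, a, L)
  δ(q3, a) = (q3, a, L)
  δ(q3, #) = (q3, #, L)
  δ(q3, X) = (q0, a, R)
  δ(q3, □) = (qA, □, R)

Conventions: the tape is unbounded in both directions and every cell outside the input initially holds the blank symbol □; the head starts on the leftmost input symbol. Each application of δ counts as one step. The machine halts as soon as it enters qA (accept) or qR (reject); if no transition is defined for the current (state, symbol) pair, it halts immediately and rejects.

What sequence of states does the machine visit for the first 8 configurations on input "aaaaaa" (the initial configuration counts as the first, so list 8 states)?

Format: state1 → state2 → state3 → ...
Step 0: [q0]aaaaaa (head at position 0)
Step 1: δ(q0, a) = (q1, X, R)  ⊢  X[q1]aaaaa (head at position 1)
Step 2: δ(q1, a) = (q1, a, R)  ⊢  Xa[q1]aaaa (head at position 2)
Step 3: δ(q1, a) = (q1, a, R)  ⊢  Xaa[q1]aaa (head at position 3)
Step 4: δ(q1, a) = (q1, a, R)  ⊢  Xaaa[q1]aa (head at position 4)
Step 5: δ(q1, a) = (q1, a, R)  ⊢  Xaaaa[q1]a (head at position 5)
Step 6: δ(q1, a) = (q1, a, R)  ⊢  Xaaaaa[q1]□ (head at position 6)
Step 7: δ(q1, □) = (q2, #, R)  ⊢  Xaaaaa#[q2]□ (head at position 7)
Reading off the states of these 8 configurations: q0 → q1 → q1 → q1 → q1 → q1 → q1 → q2

Final answer: q0 → q1 → q1 → q1 → q1 → q1 → q1 → q2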